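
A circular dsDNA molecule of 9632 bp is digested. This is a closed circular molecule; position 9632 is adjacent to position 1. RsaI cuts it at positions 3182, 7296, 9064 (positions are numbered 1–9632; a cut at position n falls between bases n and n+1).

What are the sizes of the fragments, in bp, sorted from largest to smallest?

4114, 3750, 1768 bp

Circular molecule, 3 cuts → 3 fragments:
  7296 − 3182 = 4114 bp
  9064 − 7296 = 1768 bp
  wrap: 9632 − 9064 + 3182 = 3750 bp
Sorted largest to smallest: 4114, 3750, 1768 bp.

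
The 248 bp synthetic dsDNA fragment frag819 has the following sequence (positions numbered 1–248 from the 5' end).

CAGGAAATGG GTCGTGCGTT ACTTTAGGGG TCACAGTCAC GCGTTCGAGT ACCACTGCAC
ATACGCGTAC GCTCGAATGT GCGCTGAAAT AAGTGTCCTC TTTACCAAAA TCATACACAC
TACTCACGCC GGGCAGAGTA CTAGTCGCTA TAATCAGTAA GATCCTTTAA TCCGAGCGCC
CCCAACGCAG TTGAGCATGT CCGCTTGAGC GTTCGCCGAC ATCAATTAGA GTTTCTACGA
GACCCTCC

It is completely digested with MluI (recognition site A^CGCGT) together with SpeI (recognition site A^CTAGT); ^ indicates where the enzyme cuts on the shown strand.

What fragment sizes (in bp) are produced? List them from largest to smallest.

108, 77, 39, 24 bp

MluI sites (ACGCGT) start at positions 39, 63.
MluI cuts after the first base of each site, so after positions 39, 63.
The SpeI site (ACTAGT) starts at position 140.
SpeI cuts after the first base of each site, so after position 140.
Combined cut positions: 39, 63, 140.
Linear molecule, 3 cuts → 4 fragments:
  1–39 → 39 bp
  40–63 → 24 bp
  64–140 → 77 bp
  141–248 → 108 bp
Sorted largest to smallest: 108, 77, 39, 24 bp.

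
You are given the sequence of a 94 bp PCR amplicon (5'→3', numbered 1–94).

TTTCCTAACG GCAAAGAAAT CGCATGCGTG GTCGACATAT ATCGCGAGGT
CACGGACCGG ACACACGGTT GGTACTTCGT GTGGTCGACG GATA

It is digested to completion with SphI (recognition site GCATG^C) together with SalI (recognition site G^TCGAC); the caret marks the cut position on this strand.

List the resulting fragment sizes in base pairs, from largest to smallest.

The SphI site (GCATGC) starts at position 22.
SphI cuts after base 5 of each site (before the last base), so after position 26.
SalI sites (GTCGAC) start at positions 31, 84.
SalI cuts after the first base of each site, so after positions 31, 84.
Combined cut positions: 26, 31, 84.
Linear molecule, 3 cuts → 4 fragments:
  1–26 → 26 bp
  27–31 → 5 bp
  32–84 → 53 bp
  85–94 → 10 bp
Sorted largest to smallest: 53, 26, 10, 5 bp.

53, 26, 10, 5 bp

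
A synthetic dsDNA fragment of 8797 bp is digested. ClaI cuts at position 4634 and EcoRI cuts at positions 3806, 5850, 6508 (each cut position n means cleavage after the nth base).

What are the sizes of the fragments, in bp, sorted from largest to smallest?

3806, 2289, 1216, 828, 658 bp

Combined cut positions (sorted): 3806, 4634, 5850, 6508.
Linear molecule, 4 cuts → 5 fragments:
  3806 − 0 = 3806 bp
  4634 − 3806 = 828 bp
  5850 − 4634 = 1216 bp
  6508 − 5850 = 658 bp
  8797 − 6508 = 2289 bp
Sorted largest to smallest: 3806, 2289, 1216, 828, 658 bp.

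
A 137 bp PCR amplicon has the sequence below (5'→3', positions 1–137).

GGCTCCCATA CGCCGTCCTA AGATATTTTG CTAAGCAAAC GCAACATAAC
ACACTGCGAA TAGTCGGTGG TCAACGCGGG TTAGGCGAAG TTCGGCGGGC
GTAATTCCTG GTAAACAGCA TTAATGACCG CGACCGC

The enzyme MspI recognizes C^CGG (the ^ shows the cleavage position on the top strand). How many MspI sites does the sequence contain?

No occurrence of CCGG is present in the sequence.
MspI does not cut: 0 sites.

0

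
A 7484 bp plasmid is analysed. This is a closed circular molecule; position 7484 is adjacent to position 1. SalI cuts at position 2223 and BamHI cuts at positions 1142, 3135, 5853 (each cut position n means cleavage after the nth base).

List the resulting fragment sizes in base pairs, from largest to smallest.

Combined cut positions (sorted): 1142, 2223, 3135, 5853.
Circular molecule, 4 cuts → 4 fragments:
  2223 − 1142 = 1081 bp
  3135 − 2223 = 912 bp
  5853 − 3135 = 2718 bp
  wrap: 7484 − 5853 + 1142 = 2773 bp
Sorted largest to smallest: 2773, 2718, 1081, 912 bp.

2773, 2718, 1081, 912 bp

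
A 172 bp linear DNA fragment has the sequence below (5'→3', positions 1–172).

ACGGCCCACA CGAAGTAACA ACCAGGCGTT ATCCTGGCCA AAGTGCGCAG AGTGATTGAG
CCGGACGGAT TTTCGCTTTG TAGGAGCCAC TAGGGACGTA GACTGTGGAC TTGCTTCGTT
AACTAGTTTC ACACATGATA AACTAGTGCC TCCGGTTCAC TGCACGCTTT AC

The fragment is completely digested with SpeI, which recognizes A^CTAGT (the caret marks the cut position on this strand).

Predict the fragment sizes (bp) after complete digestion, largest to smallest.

122, 30, 20 bp

SpeI sites (ACTAGT) start at positions 122, 142.
SpeI cuts after the first base of each site, so after positions 122, 142.
Linear molecule, 2 cuts → 3 fragments:
  1–122 → 122 bp
  123–142 → 20 bp
  143–172 → 30 bp
Sorted largest to smallest: 122, 30, 20 bp.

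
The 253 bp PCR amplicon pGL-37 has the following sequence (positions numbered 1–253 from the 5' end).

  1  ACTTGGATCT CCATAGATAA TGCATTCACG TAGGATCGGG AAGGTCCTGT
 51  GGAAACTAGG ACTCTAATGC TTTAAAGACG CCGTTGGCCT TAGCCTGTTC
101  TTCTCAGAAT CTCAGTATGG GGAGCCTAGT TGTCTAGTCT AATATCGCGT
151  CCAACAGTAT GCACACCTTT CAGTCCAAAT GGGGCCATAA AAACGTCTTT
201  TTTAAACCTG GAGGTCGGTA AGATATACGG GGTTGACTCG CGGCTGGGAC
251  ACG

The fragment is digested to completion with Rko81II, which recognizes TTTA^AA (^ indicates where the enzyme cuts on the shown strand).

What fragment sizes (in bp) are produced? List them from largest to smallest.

130, 74, 49 bp

Rko81II sites (TTTAAA) start at positions 71, 201.
Rko81II cuts after base 4 of each site, so after positions 74, 204.
Linear molecule, 2 cuts → 3 fragments:
  1–74 → 74 bp
  75–204 → 130 bp
  205–253 → 49 bp
Sorted largest to smallest: 130, 74, 49 bp.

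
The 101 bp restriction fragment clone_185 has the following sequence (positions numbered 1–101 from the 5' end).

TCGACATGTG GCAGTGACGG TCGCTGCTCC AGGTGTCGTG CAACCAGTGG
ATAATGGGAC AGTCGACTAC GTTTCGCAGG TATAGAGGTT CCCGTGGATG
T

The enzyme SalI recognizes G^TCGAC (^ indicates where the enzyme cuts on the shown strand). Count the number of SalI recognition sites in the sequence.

1

GTCGAC occurs starting at position 62.
SalI cuts at 1 site.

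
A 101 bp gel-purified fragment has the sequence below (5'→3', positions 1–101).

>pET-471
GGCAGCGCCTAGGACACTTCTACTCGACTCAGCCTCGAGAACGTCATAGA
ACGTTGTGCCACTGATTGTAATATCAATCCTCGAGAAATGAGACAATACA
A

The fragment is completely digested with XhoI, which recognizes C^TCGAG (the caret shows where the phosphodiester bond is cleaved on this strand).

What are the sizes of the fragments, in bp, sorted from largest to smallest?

XhoI sites (CTCGAG) start at positions 34, 80.
XhoI cuts after the first base of each site, so after positions 34, 80.
Linear molecule, 2 cuts → 3 fragments:
  1–34 → 34 bp
  35–80 → 46 bp
  81–101 → 21 bp
Sorted largest to smallest: 46, 34, 21 bp.

46, 34, 21 bp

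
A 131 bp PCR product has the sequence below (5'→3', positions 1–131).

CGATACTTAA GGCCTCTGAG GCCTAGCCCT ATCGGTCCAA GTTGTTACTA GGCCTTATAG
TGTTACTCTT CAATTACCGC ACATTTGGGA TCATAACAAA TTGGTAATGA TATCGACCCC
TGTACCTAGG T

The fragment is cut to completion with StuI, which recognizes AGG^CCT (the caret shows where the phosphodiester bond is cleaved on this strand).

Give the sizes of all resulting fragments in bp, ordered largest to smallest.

StuI sites (AGGCCT) start at positions 10, 19, 50.
StuI cuts after base 3 of each site, so after positions 12, 21, 52.
Linear molecule, 3 cuts → 4 fragments:
  1–12 → 12 bp
  13–21 → 9 bp
  22–52 → 31 bp
  53–131 → 79 bp
Sorted largest to smallest: 79, 31, 12, 9 bp.

79, 31, 12, 9 bp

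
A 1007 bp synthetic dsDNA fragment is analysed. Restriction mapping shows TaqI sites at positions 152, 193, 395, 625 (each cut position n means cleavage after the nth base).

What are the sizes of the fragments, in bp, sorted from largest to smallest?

382, 230, 202, 152, 41 bp

Linear molecule, 4 cuts → 5 fragments:
  152 − 0 = 152 bp
  193 − 152 = 41 bp
  395 − 193 = 202 bp
  625 − 395 = 230 bp
  1007 − 625 = 382 bp
Sorted largest to smallest: 382, 230, 202, 152, 41 bp.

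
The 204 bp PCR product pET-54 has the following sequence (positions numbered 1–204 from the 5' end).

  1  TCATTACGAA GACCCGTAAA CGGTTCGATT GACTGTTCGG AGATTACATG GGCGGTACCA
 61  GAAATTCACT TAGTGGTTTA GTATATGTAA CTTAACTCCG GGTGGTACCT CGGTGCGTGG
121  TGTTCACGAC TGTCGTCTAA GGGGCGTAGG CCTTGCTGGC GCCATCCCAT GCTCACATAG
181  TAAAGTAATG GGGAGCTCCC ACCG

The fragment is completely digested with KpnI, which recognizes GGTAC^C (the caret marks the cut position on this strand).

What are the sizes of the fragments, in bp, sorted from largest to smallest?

96, 58, 50 bp

KpnI sites (GGTACC) start at positions 54, 104.
KpnI cuts after base 5 of each site (before the last base), so after positions 58, 108.
Linear molecule, 2 cuts → 3 fragments:
  1–58 → 58 bp
  59–108 → 50 bp
  109–204 → 96 bp
Sorted largest to smallest: 96, 58, 50 bp.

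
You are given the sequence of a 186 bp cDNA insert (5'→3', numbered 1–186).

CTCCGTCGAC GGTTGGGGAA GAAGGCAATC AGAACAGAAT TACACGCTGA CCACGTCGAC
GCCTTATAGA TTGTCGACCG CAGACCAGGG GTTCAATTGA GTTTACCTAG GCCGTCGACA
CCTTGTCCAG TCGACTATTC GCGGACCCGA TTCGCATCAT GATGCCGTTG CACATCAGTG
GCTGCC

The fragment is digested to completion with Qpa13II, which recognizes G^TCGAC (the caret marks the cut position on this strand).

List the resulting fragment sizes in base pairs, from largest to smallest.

56, 50, 41, 18, 16, 5 bp

Qpa13II sites (GTCGAC) start at positions 5, 55, 73, 114, 130.
Qpa13II cuts after the first base of each site, so after positions 5, 55, 73, 114, 130.
Linear molecule, 5 cuts → 6 fragments:
  1–5 → 5 bp
  6–55 → 50 bp
  56–73 → 18 bp
  74–114 → 41 bp
  115–130 → 16 bp
  131–186 → 56 bp
Sorted largest to smallest: 56, 50, 41, 18, 16, 5 bp.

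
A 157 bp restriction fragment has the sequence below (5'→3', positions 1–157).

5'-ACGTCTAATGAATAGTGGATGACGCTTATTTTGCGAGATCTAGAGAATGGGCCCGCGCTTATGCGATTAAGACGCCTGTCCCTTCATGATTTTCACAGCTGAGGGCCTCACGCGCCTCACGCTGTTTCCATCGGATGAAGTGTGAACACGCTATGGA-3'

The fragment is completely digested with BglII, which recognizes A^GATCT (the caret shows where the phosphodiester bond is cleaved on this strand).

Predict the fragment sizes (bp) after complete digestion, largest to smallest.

The BglII site (AGATCT) starts at position 36.
BglII cuts after the first base of each site, so after position 36.
Linear molecule, 1 cut → 2 fragments:
  1–36 → 36 bp
  37–157 → 121 bp
Sorted largest to smallest: 121, 36 bp.

121, 36 bp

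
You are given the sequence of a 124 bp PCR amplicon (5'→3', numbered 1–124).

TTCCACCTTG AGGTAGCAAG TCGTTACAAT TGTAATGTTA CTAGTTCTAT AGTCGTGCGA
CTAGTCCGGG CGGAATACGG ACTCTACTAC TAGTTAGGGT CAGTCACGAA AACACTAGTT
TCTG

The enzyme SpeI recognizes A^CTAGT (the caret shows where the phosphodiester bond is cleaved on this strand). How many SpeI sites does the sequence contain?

4

ACTAGT occurs starting at positions 40, 60, 89, 114.
SpeI cuts at 4 sites.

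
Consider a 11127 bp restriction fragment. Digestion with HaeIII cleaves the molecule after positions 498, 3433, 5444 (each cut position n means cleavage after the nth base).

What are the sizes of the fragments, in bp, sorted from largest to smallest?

5683, 2935, 2011, 498 bp

Linear molecule, 3 cuts → 4 fragments:
  498 − 0 = 498 bp
  3433 − 498 = 2935 bp
  5444 − 3433 = 2011 bp
  11127 − 5444 = 5683 bp
Sorted largest to smallest: 5683, 2935, 2011, 498 bp.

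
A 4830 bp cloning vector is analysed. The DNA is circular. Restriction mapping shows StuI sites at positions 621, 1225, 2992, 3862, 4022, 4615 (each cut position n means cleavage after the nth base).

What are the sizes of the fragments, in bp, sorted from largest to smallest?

1767, 870, 836, 604, 593, 160 bp

Circular molecule, 6 cuts → 6 fragments:
  1225 − 621 = 604 bp
  2992 − 1225 = 1767 bp
  3862 − 2992 = 870 bp
  4022 − 3862 = 160 bp
  4615 − 4022 = 593 bp
  wrap: 4830 − 4615 + 621 = 836 bp
Sorted largest to smallest: 1767, 870, 836, 604, 593, 160 bp.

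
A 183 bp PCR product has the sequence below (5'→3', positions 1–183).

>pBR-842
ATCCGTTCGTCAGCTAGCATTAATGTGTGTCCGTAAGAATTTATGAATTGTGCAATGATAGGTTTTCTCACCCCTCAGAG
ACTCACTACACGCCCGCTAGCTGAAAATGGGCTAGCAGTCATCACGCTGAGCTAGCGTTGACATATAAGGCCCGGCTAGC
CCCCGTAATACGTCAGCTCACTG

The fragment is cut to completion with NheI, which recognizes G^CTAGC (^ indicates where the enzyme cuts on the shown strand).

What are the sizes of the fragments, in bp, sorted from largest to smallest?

NheI sites (GCTAGC) start at positions 13, 96, 111, 131, 155.
NheI cuts after the first base of each site, so after positions 13, 96, 111, 131, 155.
Linear molecule, 5 cuts → 6 fragments:
  1–13 → 13 bp
  14–96 → 83 bp
  97–111 → 15 bp
  112–131 → 20 bp
  132–155 → 24 bp
  156–183 → 28 bp
Sorted largest to smallest: 83, 28, 24, 20, 15, 13 bp.

83, 28, 24, 20, 15, 13 bp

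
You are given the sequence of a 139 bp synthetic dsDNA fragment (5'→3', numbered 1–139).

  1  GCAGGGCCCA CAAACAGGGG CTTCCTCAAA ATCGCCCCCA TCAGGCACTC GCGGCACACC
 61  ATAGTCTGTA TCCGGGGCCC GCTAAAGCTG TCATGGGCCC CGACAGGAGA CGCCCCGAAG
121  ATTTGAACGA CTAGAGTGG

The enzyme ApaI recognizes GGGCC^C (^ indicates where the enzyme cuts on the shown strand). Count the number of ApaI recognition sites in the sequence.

3

GGGCCC occurs starting at positions 4, 75, 95.
ApaI cuts at 3 sites.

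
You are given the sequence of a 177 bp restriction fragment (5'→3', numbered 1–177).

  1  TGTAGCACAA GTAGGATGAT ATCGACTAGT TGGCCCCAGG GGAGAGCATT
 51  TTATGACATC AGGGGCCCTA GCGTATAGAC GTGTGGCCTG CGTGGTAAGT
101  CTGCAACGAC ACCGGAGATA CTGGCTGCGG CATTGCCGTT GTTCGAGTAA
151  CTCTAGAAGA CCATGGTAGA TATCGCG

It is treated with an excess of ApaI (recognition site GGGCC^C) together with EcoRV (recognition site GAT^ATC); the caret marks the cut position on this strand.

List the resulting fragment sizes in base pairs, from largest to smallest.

104, 47, 20, 6 bp

The ApaI site (GGGCCC) starts at position 63.
ApaI cuts after base 5 of each site (before the last base), so after position 67.
EcoRV sites (GATATC) start at positions 18, 169.
EcoRV cuts after base 3 of each site, so after positions 20, 171.
Combined cut positions: 20, 67, 171.
Linear molecule, 3 cuts → 4 fragments:
  1–20 → 20 bp
  21–67 → 47 bp
  68–171 → 104 bp
  172–177 → 6 bp
Sorted largest to smallest: 104, 47, 20, 6 bp.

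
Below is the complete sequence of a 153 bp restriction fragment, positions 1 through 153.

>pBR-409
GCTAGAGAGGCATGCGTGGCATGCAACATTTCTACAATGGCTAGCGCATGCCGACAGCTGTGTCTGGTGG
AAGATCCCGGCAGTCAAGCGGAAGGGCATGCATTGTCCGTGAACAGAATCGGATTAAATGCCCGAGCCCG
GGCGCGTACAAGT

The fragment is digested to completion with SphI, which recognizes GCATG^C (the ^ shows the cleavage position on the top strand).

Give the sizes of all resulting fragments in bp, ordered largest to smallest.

SphI sites (GCATGC) start at positions 10, 19, 46, 96.
SphI cuts after base 5 of each site (before the last base), so after positions 14, 23, 50, 100.
Linear molecule, 4 cuts → 5 fragments:
  1–14 → 14 bp
  15–23 → 9 bp
  24–50 → 27 bp
  51–100 → 50 bp
  101–153 → 53 bp
Sorted largest to smallest: 53, 50, 27, 14, 9 bp.

53, 50, 27, 14, 9 bp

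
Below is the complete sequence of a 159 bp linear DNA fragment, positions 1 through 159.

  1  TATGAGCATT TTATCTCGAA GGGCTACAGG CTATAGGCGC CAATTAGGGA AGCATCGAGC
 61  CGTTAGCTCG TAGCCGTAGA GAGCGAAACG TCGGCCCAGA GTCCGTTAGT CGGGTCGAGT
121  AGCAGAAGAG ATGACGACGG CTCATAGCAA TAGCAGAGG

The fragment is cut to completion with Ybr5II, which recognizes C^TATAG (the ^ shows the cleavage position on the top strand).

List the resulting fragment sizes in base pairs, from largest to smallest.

The Ybr5II site (CTATAG) starts at position 31.
Ybr5II cuts after the first base of each site, so after position 31.
Linear molecule, 1 cut → 2 fragments:
  1–31 → 31 bp
  32–159 → 128 bp
Sorted largest to smallest: 128, 31 bp.

128, 31 bp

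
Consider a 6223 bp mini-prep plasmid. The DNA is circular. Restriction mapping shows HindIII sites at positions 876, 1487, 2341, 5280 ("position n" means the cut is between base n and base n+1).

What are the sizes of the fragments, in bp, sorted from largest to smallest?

2939, 1819, 854, 611 bp

Circular molecule, 4 cuts → 4 fragments:
  1487 − 876 = 611 bp
  2341 − 1487 = 854 bp
  5280 − 2341 = 2939 bp
  wrap: 6223 − 5280 + 876 = 1819 bp
Sorted largest to smallest: 2939, 1819, 854, 611 bp.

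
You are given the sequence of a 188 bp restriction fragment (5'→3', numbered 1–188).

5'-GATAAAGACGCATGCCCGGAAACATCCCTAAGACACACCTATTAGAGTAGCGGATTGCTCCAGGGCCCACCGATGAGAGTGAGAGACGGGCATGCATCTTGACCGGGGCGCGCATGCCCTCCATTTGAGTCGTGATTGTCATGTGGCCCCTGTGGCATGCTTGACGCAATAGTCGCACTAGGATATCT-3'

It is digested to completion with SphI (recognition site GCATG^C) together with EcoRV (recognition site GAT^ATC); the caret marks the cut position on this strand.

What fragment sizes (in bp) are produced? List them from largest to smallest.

80, 43, 25, 22, 14, 4 bp

SphI sites (GCATGC) start at positions 10, 90, 112, 155.
SphI cuts after base 5 of each site (before the last base), so after positions 14, 94, 116, 159.
The EcoRV site (GATATC) starts at position 182.
EcoRV cuts after base 3 of each site, so after position 184.
Combined cut positions: 14, 94, 116, 159, 184.
Linear molecule, 5 cuts → 6 fragments:
  1–14 → 14 bp
  15–94 → 80 bp
  95–116 → 22 bp
  117–159 → 43 bp
  160–184 → 25 bp
  185–188 → 4 bp
Sorted largest to smallest: 80, 43, 25, 22, 14, 4 bp.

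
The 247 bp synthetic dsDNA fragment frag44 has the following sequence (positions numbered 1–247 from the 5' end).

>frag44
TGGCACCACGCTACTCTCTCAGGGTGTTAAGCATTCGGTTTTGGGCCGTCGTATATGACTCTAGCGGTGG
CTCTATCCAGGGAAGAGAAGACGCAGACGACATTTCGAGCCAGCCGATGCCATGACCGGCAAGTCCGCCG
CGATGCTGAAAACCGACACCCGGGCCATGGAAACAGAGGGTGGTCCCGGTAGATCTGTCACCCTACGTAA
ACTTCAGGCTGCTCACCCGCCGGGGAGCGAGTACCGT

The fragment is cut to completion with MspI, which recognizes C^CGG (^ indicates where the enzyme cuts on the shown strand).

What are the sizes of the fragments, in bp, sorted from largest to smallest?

MspI sites (CCGG) start at positions 126, 160, 186, 230.
MspI cuts after the first base of each site, so after positions 126, 160, 186, 230.
Linear molecule, 4 cuts → 5 fragments:
  1–126 → 126 bp
  127–160 → 34 bp
  161–186 → 26 bp
  187–230 → 44 bp
  231–247 → 17 bp
Sorted largest to smallest: 126, 44, 34, 26, 17 bp.

126, 44, 34, 26, 17 bp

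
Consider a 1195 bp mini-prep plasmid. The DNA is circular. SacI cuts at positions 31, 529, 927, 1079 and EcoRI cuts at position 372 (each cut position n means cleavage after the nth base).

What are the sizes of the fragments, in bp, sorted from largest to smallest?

398, 341, 157, 152, 147 bp

Combined cut positions (sorted): 31, 372, 529, 927, 1079.
Circular molecule, 5 cuts → 5 fragments:
  372 − 31 = 341 bp
  529 − 372 = 157 bp
  927 − 529 = 398 bp
  1079 − 927 = 152 bp
  wrap: 1195 − 1079 + 31 = 147 bp
Sorted largest to smallest: 398, 341, 157, 152, 147 bp.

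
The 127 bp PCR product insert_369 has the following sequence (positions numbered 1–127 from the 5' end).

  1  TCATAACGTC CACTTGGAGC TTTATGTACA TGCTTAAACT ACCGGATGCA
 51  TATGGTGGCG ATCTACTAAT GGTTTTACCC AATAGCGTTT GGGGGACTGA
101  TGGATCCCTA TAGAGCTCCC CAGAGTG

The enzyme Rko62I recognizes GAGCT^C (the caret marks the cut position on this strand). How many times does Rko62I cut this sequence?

1

GAGCTC occurs starting at position 113.
Rko62I cuts at 1 site.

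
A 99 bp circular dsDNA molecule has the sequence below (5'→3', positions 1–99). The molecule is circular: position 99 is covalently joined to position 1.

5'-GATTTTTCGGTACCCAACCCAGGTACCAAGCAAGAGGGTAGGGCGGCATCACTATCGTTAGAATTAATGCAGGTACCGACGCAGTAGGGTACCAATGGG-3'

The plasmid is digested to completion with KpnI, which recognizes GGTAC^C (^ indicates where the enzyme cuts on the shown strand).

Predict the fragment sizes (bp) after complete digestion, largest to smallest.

KpnI sites (GGTACC) start at positions 9, 22, 72, 88.
KpnI cuts after base 5 of each site (before the last base), so after positions 13, 26, 76, 92.
Circular molecule, 4 cuts → 4 fragments:
  14–26 → 13 bp
  27–76 → 50 bp
  77–92 → 16 bp
  93–99 then 1–13 → 7 + 13 = 20 bp
Sorted largest to smallest: 50, 20, 16, 13 bp.

50, 20, 16, 13 bp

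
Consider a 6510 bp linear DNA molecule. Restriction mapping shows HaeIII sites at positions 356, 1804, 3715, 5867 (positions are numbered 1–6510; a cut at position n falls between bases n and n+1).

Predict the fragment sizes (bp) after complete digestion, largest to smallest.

Linear molecule, 4 cuts → 5 fragments:
  356 − 0 = 356 bp
  1804 − 356 = 1448 bp
  3715 − 1804 = 1911 bp
  5867 − 3715 = 2152 bp
  6510 − 5867 = 643 bp
Sorted largest to smallest: 2152, 1911, 1448, 643, 356 bp.

2152, 1911, 1448, 643, 356 bp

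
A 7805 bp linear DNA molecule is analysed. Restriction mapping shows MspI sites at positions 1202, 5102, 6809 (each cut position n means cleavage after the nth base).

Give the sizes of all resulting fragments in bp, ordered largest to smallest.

Linear molecule, 3 cuts → 4 fragments:
  1202 − 0 = 1202 bp
  5102 − 1202 = 3900 bp
  6809 − 5102 = 1707 bp
  7805 − 6809 = 996 bp
Sorted largest to smallest: 3900, 1707, 1202, 996 bp.

3900, 1707, 1202, 996 bp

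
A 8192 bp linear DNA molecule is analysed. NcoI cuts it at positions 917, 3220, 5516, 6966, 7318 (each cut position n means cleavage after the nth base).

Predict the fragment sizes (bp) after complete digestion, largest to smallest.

2303, 2296, 1450, 917, 874, 352 bp

Linear molecule, 5 cuts → 6 fragments:
  917 − 0 = 917 bp
  3220 − 917 = 2303 bp
  5516 − 3220 = 2296 bp
  6966 − 5516 = 1450 bp
  7318 − 6966 = 352 bp
  8192 − 7318 = 874 bp
Sorted largest to smallest: 2303, 2296, 1450, 917, 874, 352 bp.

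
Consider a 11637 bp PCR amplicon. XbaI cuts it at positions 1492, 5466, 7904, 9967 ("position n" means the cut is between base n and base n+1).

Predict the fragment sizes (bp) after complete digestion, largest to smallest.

3974, 2438, 2063, 1670, 1492 bp

Linear molecule, 4 cuts → 5 fragments:
  1492 − 0 = 1492 bp
  5466 − 1492 = 3974 bp
  7904 − 5466 = 2438 bp
  9967 − 7904 = 2063 bp
  11637 − 9967 = 1670 bp
Sorted largest to smallest: 3974, 2438, 2063, 1670, 1492 bp.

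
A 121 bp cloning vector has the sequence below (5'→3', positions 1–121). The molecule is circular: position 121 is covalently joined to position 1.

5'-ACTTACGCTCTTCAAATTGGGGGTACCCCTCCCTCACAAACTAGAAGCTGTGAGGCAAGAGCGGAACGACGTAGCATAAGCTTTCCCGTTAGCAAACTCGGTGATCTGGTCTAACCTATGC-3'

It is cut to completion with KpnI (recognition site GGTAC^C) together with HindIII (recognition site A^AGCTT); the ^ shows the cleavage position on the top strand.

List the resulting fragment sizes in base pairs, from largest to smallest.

The KpnI site (GGTACC) starts at position 22.
KpnI cuts after base 5 of each site (before the last base), so after position 26.
The HindIII site (AAGCTT) starts at position 78.
HindIII cuts after the first base of each site, so after position 78.
Combined cut positions: 26, 78.
Circular molecule, 2 cuts → 2 fragments:
  27–78 → 52 bp
  79–121 then 1–26 → 43 + 26 = 69 bp
Sorted largest to smallest: 69, 52 bp.

69, 52 bp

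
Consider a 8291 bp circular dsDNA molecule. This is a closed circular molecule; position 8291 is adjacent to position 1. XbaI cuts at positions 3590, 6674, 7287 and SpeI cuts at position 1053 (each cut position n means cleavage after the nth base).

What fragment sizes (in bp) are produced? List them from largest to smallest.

3084, 2537, 2057, 613 bp

Combined cut positions (sorted): 1053, 3590, 6674, 7287.
Circular molecule, 4 cuts → 4 fragments:
  3590 − 1053 = 2537 bp
  6674 − 3590 = 3084 bp
  7287 − 6674 = 613 bp
  wrap: 8291 − 7287 + 1053 = 2057 bp
Sorted largest to smallest: 3084, 2537, 2057, 613 bp.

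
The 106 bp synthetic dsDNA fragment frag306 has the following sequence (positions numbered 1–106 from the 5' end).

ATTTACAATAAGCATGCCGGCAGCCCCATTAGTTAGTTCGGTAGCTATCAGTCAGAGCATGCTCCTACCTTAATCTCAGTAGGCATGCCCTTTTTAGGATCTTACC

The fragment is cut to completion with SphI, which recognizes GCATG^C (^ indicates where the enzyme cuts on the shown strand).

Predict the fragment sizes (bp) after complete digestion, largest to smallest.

45, 26, 19, 16 bp

SphI sites (GCATGC) start at positions 12, 57, 83.
SphI cuts after base 5 of each site (before the last base), so after positions 16, 61, 87.
Linear molecule, 3 cuts → 4 fragments:
  1–16 → 16 bp
  17–61 → 45 bp
  62–87 → 26 bp
  88–106 → 19 bp
Sorted largest to smallest: 45, 26, 19, 16 bp.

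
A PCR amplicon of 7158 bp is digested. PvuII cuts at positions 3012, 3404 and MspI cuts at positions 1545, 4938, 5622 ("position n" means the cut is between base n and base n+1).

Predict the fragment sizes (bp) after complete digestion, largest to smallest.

Combined cut positions (sorted): 1545, 3012, 3404, 4938, 5622.
Linear molecule, 5 cuts → 6 fragments:
  1545 − 0 = 1545 bp
  3012 − 1545 = 1467 bp
  3404 − 3012 = 392 bp
  4938 − 3404 = 1534 bp
  5622 − 4938 = 684 bp
  7158 − 5622 = 1536 bp
Sorted largest to smallest: 1545, 1536, 1534, 1467, 684, 392 bp.

1545, 1536, 1534, 1467, 684, 392 bp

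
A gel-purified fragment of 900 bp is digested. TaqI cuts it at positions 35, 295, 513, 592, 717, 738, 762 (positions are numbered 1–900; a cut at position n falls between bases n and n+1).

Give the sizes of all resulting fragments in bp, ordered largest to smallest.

Linear molecule, 7 cuts → 8 fragments:
  35 − 0 = 35 bp
  295 − 35 = 260 bp
  513 − 295 = 218 bp
  592 − 513 = 79 bp
  717 − 592 = 125 bp
  738 − 717 = 21 bp
  762 − 738 = 24 bp
  900 − 762 = 138 bp
Sorted largest to smallest: 260, 218, 138, 125, 79, 35, 24, 21 bp.

260, 218, 138, 125, 79, 35, 24, 21 bp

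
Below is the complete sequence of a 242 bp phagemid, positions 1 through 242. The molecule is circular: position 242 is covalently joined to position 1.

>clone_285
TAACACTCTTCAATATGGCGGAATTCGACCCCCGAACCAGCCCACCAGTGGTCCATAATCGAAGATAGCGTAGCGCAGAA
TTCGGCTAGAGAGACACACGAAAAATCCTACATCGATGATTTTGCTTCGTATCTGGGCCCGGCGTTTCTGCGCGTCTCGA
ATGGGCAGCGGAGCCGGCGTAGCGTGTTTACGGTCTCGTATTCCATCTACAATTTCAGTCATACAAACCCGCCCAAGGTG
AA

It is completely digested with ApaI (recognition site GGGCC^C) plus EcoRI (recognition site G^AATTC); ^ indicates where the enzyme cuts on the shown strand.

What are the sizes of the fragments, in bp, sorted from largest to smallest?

124, 61, 57 bp

The ApaI site (GGGCCC) starts at position 135.
ApaI cuts after base 5 of each site (before the last base), so after position 139.
EcoRI sites (GAATTC) start at positions 21, 78.
EcoRI cuts after the first base of each site, so after positions 21, 78.
Combined cut positions: 21, 78, 139.
Circular molecule, 3 cuts → 3 fragments:
  22–78 → 57 bp
  79–139 → 61 bp
  140–242 then 1–21 → 103 + 21 = 124 bp
Sorted largest to smallest: 124, 61, 57 bp.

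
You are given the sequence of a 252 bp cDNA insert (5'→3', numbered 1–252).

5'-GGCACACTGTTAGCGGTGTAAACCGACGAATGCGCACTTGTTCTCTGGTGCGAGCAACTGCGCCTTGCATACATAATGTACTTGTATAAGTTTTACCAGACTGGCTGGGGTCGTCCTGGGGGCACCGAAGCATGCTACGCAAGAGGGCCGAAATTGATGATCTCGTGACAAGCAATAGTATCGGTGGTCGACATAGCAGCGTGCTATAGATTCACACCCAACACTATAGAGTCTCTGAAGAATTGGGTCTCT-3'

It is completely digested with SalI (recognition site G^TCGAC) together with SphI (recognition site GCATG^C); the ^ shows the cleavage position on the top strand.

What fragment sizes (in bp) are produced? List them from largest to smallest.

The SalI site (GTCGAC) starts at position 187.
SalI cuts after the first base of each site, so after position 187.
The SphI site (GCATGC) starts at position 130.
SphI cuts after base 5 of each site (before the last base), so after position 134.
Combined cut positions: 134, 187.
Linear molecule, 2 cuts → 3 fragments:
  1–134 → 134 bp
  135–187 → 53 bp
  188–252 → 65 bp
Sorted largest to smallest: 134, 65, 53 bp.

134, 65, 53 bp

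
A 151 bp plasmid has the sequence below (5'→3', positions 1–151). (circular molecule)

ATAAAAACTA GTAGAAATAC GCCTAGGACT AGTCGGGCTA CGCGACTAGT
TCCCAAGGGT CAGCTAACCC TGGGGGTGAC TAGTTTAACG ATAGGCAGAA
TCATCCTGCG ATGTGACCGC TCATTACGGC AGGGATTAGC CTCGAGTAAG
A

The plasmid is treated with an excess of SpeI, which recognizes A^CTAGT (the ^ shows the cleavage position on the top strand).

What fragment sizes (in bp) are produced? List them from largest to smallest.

SpeI sites (ACTAGT) start at positions 7, 28, 45, 79.
SpeI cuts after the first base of each site, so after positions 7, 28, 45, 79.
Circular molecule, 4 cuts → 4 fragments:
  8–28 → 21 bp
  29–45 → 17 bp
  46–79 → 34 bp
  80–151 then 1–7 → 72 + 7 = 79 bp
Sorted largest to smallest: 79, 34, 21, 17 bp.

79, 34, 21, 17 bp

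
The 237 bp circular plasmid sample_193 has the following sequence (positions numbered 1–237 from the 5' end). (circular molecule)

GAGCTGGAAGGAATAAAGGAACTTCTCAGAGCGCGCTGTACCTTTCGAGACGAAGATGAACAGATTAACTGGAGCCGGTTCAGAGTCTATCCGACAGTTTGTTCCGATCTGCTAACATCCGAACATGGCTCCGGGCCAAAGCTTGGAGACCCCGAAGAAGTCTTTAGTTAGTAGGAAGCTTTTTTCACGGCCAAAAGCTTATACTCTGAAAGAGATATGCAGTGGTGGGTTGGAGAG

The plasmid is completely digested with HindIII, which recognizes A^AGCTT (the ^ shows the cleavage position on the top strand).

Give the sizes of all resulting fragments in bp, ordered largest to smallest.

HindIII sites (AAGCTT) start at positions 139, 176, 195.
HindIII cuts after the first base of each site, so after positions 139, 176, 195.
Circular molecule, 3 cuts → 3 fragments:
  140–176 → 37 bp
  177–195 → 19 bp
  196–237 then 1–139 → 42 + 139 = 181 bp
Sorted largest to smallest: 181, 37, 19 bp.

181, 37, 19 bp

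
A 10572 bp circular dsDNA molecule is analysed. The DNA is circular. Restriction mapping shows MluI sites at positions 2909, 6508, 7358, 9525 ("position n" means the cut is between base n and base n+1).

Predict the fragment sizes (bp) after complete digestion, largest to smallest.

Circular molecule, 4 cuts → 4 fragments:
  6508 − 2909 = 3599 bp
  7358 − 6508 = 850 bp
  9525 − 7358 = 2167 bp
  wrap: 10572 − 9525 + 2909 = 3956 bp
Sorted largest to smallest: 3956, 3599, 2167, 850 bp.

3956, 3599, 2167, 850 bp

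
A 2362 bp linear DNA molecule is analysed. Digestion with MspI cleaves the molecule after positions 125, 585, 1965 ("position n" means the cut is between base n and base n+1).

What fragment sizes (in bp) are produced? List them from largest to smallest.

1380, 460, 397, 125 bp

Linear molecule, 3 cuts → 4 fragments:
  125 − 0 = 125 bp
  585 − 125 = 460 bp
  1965 − 585 = 1380 bp
  2362 − 1965 = 397 bp
Sorted largest to smallest: 1380, 460, 397, 125 bp.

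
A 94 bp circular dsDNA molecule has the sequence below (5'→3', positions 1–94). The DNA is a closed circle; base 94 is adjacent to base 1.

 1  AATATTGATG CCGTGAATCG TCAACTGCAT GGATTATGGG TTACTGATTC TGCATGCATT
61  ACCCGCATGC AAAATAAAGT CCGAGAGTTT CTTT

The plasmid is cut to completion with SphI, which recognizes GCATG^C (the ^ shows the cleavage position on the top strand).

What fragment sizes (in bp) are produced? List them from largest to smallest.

SphI sites (GCATGC) start at positions 52, 65.
SphI cuts after base 5 of each site (before the last base), so after positions 56, 69.
Circular molecule, 2 cuts → 2 fragments:
  57–69 → 13 bp
  70–94 then 1–56 → 25 + 56 = 81 bp
Sorted largest to smallest: 81, 13 bp.

81, 13 bp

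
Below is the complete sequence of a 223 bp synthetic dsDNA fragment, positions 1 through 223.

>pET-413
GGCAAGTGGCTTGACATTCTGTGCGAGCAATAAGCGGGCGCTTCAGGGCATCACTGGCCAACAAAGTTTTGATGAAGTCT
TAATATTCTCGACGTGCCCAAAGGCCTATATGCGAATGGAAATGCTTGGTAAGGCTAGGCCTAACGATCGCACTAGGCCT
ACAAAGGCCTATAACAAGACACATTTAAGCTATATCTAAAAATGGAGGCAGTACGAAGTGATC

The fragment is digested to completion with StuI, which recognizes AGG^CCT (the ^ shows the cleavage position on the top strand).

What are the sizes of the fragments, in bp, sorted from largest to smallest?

StuI sites (AGGCCT) start at positions 102, 137, 155, 165.
StuI cuts after base 3 of each site, so after positions 104, 139, 157, 167.
Linear molecule, 4 cuts → 5 fragments:
  1–104 → 104 bp
  105–139 → 35 bp
  140–157 → 18 bp
  158–167 → 10 bp
  168–223 → 56 bp
Sorted largest to smallest: 104, 56, 35, 18, 10 bp.

104, 56, 35, 18, 10 bp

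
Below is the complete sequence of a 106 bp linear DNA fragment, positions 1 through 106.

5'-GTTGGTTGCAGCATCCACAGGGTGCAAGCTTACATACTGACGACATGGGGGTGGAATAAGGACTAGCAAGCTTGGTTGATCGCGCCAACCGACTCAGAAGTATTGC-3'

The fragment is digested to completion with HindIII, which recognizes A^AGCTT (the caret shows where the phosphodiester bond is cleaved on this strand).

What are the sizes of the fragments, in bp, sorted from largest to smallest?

42, 38, 26 bp

HindIII sites (AAGCTT) start at positions 26, 68.
HindIII cuts after the first base of each site, so after positions 26, 68.
Linear molecule, 2 cuts → 3 fragments:
  1–26 → 26 bp
  27–68 → 42 bp
  69–106 → 38 bp
Sorted largest to smallest: 42, 38, 26 bp.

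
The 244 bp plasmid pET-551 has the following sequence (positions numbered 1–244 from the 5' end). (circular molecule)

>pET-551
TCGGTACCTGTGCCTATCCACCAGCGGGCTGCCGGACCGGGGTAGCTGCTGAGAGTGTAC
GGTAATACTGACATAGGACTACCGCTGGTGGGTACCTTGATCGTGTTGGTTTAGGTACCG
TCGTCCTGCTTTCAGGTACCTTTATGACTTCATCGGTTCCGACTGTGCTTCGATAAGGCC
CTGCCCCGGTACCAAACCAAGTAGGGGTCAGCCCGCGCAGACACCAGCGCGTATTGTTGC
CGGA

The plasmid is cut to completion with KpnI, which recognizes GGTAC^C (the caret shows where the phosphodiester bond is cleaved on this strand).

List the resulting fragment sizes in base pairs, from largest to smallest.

KpnI sites (GGTACC) start at positions 3, 91, 114, 135, 188.
KpnI cuts after base 5 of each site (before the last base), so after positions 7, 95, 118, 139, 192.
Circular molecule, 5 cuts → 5 fragments:
  8–95 → 88 bp
  96–118 → 23 bp
  119–139 → 21 bp
  140–192 → 53 bp
  193–244 then 1–7 → 52 + 7 = 59 bp
Sorted largest to smallest: 88, 59, 53, 23, 21 bp.

88, 59, 53, 23, 21 bp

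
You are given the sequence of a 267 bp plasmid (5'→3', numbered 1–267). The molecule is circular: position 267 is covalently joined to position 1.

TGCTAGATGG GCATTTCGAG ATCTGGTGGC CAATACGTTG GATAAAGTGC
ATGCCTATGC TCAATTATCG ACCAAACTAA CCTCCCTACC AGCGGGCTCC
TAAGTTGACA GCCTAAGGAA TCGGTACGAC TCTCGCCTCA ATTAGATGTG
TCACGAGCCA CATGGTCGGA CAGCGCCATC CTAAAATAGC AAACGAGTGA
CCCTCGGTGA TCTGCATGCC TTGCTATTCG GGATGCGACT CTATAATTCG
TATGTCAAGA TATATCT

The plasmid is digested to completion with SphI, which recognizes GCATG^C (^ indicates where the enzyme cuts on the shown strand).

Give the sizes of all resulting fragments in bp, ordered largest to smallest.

165, 102 bp

SphI sites (GCATGC) start at positions 49, 214.
SphI cuts after base 5 of each site (before the last base), so after positions 53, 218.
Circular molecule, 2 cuts → 2 fragments:
  54–218 → 165 bp
  219–267 then 1–53 → 49 + 53 = 102 bp
Sorted largest to smallest: 165, 102 bp.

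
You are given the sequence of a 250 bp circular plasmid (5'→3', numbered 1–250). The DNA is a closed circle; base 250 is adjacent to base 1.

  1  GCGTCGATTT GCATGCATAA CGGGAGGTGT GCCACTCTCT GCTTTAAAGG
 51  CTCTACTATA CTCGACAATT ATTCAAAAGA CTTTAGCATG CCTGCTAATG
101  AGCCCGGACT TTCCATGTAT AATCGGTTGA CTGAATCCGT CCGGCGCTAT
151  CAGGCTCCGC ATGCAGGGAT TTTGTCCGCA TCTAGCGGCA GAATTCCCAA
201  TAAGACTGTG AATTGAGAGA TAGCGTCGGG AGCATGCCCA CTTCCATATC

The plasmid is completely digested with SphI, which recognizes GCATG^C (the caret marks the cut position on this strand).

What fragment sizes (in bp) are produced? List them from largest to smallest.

SphI sites (GCATGC) start at positions 11, 86, 159, 232.
SphI cuts after base 5 of each site (before the last base), so after positions 15, 90, 163, 236.
Circular molecule, 4 cuts → 4 fragments:
  16–90 → 75 bp
  91–163 → 73 bp
  164–236 → 73 bp
  237–250 then 1–15 → 14 + 15 = 29 bp
Sorted largest to smallest: 75, 73, 73, 29 bp.

75, 73, 73, 29 bp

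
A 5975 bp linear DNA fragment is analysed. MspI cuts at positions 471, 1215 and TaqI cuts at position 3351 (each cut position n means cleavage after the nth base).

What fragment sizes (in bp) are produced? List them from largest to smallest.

Combined cut positions (sorted): 471, 1215, 3351.
Linear molecule, 3 cuts → 4 fragments:
  471 − 0 = 471 bp
  1215 − 471 = 744 bp
  3351 − 1215 = 2136 bp
  5975 − 3351 = 2624 bp
Sorted largest to smallest: 2624, 2136, 744, 471 bp.

2624, 2136, 744, 471 bp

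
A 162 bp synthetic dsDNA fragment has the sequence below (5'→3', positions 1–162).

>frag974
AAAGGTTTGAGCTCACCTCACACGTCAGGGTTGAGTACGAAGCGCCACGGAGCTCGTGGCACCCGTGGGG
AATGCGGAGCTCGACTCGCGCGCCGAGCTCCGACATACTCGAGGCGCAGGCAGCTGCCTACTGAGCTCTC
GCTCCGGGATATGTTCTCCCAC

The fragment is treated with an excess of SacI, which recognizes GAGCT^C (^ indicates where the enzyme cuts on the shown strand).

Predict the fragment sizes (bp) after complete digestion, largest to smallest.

SacI sites (GAGCTC) start at positions 9, 50, 77, 95, 133.
SacI cuts after base 5 of each site (before the last base), so after positions 13, 54, 81, 99, 137.
Linear molecule, 5 cuts → 6 fragments:
  1–13 → 13 bp
  14–54 → 41 bp
  55–81 → 27 bp
  82–99 → 18 bp
  100–137 → 38 bp
  138–162 → 25 bp
Sorted largest to smallest: 41, 38, 27, 25, 18, 13 bp.

41, 38, 27, 25, 18, 13 bp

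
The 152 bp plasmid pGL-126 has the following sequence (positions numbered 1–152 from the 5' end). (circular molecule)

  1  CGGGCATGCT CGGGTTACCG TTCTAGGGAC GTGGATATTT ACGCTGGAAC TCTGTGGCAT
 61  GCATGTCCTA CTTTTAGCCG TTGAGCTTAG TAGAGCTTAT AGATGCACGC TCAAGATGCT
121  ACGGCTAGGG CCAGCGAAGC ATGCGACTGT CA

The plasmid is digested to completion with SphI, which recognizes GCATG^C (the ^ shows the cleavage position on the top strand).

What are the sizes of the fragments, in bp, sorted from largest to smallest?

SphI sites (GCATGC) start at positions 4, 57, 139.
SphI cuts after base 5 of each site (before the last base), so after positions 8, 61, 143.
Circular molecule, 3 cuts → 3 fragments:
  9–61 → 53 bp
  62–143 → 82 bp
  144–152 then 1–8 → 9 + 8 = 17 bp
Sorted largest to smallest: 82, 53, 17 bp.

82, 53, 17 bp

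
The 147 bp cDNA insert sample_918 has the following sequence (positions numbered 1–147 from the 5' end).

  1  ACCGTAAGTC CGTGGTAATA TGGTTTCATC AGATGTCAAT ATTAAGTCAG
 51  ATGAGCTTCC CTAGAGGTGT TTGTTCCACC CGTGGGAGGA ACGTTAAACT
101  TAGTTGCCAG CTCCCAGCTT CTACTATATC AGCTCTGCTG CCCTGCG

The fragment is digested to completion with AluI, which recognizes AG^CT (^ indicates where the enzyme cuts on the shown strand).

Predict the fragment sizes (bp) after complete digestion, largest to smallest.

55, 55, 15, 15, 7 bp

AluI sites (AGCT) start at positions 54, 109, 116, 131.
AluI cuts after base 2 of each site, so after positions 55, 110, 117, 132.
Linear molecule, 4 cuts → 5 fragments:
  1–55 → 55 bp
  56–110 → 55 bp
  111–117 → 7 bp
  118–132 → 15 bp
  133–147 → 15 bp
Sorted largest to smallest: 55, 55, 15, 15, 7 bp.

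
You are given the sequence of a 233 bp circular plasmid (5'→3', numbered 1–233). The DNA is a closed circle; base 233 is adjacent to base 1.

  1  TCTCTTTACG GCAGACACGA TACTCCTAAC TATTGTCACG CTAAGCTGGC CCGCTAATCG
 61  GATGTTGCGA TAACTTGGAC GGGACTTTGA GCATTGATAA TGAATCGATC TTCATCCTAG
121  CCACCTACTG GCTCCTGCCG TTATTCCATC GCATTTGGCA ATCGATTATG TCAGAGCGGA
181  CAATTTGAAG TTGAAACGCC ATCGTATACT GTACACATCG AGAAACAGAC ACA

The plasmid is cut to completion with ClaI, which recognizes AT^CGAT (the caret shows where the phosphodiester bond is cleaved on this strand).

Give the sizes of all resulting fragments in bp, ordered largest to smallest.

176, 57 bp

ClaI sites (ATCGAT) start at positions 104, 161.
ClaI cuts after base 2 of each site, so after positions 105, 162.
Circular molecule, 2 cuts → 2 fragments:
  106–162 → 57 bp
  163–233 then 1–105 → 71 + 105 = 176 bp
Sorted largest to smallest: 176, 57 bp.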